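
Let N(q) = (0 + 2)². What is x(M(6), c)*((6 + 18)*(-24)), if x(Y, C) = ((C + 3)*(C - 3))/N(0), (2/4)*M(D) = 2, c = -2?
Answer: 720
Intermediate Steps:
M(D) = 4 (M(D) = 2*2 = 4)
N(q) = 4 (N(q) = 2² = 4)
x(Y, C) = (-3 + C)*(3 + C)/4 (x(Y, C) = ((C + 3)*(C - 3))/4 = ((3 + C)*(-3 + C))*(¼) = ((-3 + C)*(3 + C))*(¼) = (-3 + C)*(3 + C)/4)
x(M(6), c)*((6 + 18)*(-24)) = (-9/4 + (¼)*(-2)²)*((6 + 18)*(-24)) = (-9/4 + (¼)*4)*(24*(-24)) = (-9/4 + 1)*(-576) = -5/4*(-576) = 720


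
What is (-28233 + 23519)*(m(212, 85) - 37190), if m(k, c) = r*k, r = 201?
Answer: -25559308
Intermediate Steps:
m(k, c) = 201*k
(-28233 + 23519)*(m(212, 85) - 37190) = (-28233 + 23519)*(201*212 - 37190) = -4714*(42612 - 37190) = -4714*5422 = -25559308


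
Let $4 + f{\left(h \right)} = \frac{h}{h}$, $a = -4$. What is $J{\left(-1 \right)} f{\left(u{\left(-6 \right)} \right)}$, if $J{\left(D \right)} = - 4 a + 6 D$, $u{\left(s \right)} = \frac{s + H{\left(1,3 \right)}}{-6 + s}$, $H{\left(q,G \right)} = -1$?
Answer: $-30$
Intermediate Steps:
$u{\left(s \right)} = \frac{-1 + s}{-6 + s}$ ($u{\left(s \right)} = \frac{s - 1}{-6 + s} = \frac{-1 + s}{-6 + s}$)
$J{\left(D \right)} = 16 + 6 D$ ($J{\left(D \right)} = \left(-4\right) \left(-4\right) + 6 D = 16 + 6 D$)
$f{\left(h \right)} = -3$ ($f{\left(h \right)} = -4 + \frac{h}{h} = -4 + 1 = -3$)
$J{\left(-1 \right)} f{\left(u{\left(-6 \right)} \right)} = \left(16 + 6 \left(-1\right)\right) \left(-3\right) = \left(16 - 6\right) \left(-3\right) = 10 \left(-3\right) = -30$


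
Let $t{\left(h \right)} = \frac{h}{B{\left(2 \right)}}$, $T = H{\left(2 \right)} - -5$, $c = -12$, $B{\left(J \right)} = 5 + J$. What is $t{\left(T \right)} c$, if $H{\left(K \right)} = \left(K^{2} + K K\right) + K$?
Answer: $- \frac{180}{7} \approx -25.714$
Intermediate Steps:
$H{\left(K \right)} = K + 2 K^{2}$ ($H{\left(K \right)} = \left(K^{2} + K^{2}\right) + K = 2 K^{2} + K = K + 2 K^{2}$)
$T = 15$ ($T = 2 \left(1 + 2 \cdot 2\right) - -5 = 2 \left(1 + 4\right) + 5 = 2 \cdot 5 + 5 = 10 + 5 = 15$)
$t{\left(h \right)} = \frac{h}{7}$ ($t{\left(h \right)} = \frac{h}{5 + 2} = \frac{h}{7}$)
$t{\left(T \right)} c = \frac{1}{7} \cdot 15 \left(-12\right) = \frac{15}{7} \left(-12\right) = - \frac{180}{7}$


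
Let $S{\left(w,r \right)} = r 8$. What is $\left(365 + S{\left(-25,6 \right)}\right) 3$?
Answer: $1239$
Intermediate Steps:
$S{\left(w,r \right)} = 8 r$
$\left(365 + S{\left(-25,6 \right)}\right) 3 = \left(365 + 8 \cdot 6\right) 3 = \left(365 + 48\right) 3 = 413 \cdot 3 = 1239$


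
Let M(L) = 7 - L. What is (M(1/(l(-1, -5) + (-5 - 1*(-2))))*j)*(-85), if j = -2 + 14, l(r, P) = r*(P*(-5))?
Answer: -50235/7 ≈ -7176.4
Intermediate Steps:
l(r, P) = -5*P*r (l(r, P) = r*(-5*P) = -5*P*r)
j = 12
(M(1/(l(-1, -5) + (-5 - 1*(-2))))*j)*(-85) = ((7 - 1/(-5*(-5)*(-1) + (-5 - 1*(-2))))*12)*(-85) = ((7 - 1/(-25 + (-5 + 2)))*12)*(-85) = ((7 - 1/(-25 - 3))*12)*(-85) = ((7 - 1/(-28))*12)*(-85) = ((7 - 1*(-1/28))*12)*(-85) = ((7 + 1/28)*12)*(-85) = ((197/28)*12)*(-85) = (591/7)*(-85) = -50235/7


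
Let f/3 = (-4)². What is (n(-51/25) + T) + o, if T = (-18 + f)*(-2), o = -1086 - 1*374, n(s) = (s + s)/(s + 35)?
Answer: -626291/412 ≈ -1520.1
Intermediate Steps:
n(s) = 2*s/(35 + s) (n(s) = (2*s)/(35 + s) = 2*s/(35 + s))
f = 48 (f = 3*(-4)² = 3*16 = 48)
o = -1460 (o = -1086 - 374 = -1460)
T = -60 (T = (-18 + 48)*(-2) = 30*(-2) = -60)
(n(-51/25) + T) + o = (2*(-51/25)/(35 - 51/25) - 60) - 1460 = (2*(-51/25)/(824/25) - 60) - 1460 = (2*(-51/25)*(25/824) - 60) - 1460 = (-51/412 - 60) - 1460 = -24771/412 - 1460 = -626291/412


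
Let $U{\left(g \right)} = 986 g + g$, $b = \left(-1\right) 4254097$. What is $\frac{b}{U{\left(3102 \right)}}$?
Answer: $- \frac{4254097}{3061674} \approx -1.3895$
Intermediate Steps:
$b = -4254097$
$U{\left(g \right)} = 987 g$
$\frac{b}{U{\left(3102 \right)}} = - \frac{4254097}{987 \cdot 3102} = - \frac{4254097}{3061674}$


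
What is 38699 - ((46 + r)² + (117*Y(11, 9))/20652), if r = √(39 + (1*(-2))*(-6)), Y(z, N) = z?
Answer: 251485859/6884 - 92*√51 ≈ 35875.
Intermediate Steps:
r = √51 (r = √(39 - 2*(-6)) = √(39 + 12) = √51 ≈ 7.1414)
38699 - ((46 + r)² + (117*Y(11, 9))/20652) = 38699 - ((46 + √51)² + (117*11)/20652) = 38699 - ((46 + √51)² + 1287*(1/20652)) = 38699 - ((46 + √51)² + 429/6884) = 38699 - (429/6884 + (46 + √51)²) = 38699 + (-429/6884 - (46 + √51)²) = 266403487/6884 - (46 + √51)²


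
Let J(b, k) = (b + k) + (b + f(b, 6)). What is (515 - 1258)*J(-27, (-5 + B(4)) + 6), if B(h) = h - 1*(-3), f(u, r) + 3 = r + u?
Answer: 52010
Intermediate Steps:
f(u, r) = -3 + r + u (f(u, r) = -3 + (r + u) = -3 + r + u)
B(h) = 3 + h (B(h) = h + 3 = 3 + h)
J(b, k) = 3 + k + 3*b (J(b, k) = (b + k) + (b + (-3 + 6 + b)) = (b + k) + (b + (3 + b)) = (b + k) + (3 + 2*b) = 3 + k + 3*b)
(515 - 1258)*J(-27, (-5 + B(4)) + 6) = (515 - 1258)*(3 + ((-5 + (3 + 4)) + 6) + 3*(-27)) = -743*(3 + ((-5 + 7) + 6) - 81) = -743*(3 + (2 + 6) - 81) = -743*(3 + 8 - 81) = -743*(-70) = 52010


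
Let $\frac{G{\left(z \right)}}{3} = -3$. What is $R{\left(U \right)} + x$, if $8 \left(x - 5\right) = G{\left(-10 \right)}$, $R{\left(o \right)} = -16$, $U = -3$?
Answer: $- \frac{97}{8} \approx -12.125$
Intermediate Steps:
$G{\left(z \right)} = -9$ ($G{\left(z \right)} = 3 \left(-3\right) = -9$)
$x = \frac{31}{8}$ ($x = 5 + \frac{1}{8} \left(-9\right) = 5 - \frac{9}{8} = \frac{31}{8} \approx 3.875$)
$R{\left(U \right)} + x = -16 + \frac{31}{8} = - \frac{97}{8}$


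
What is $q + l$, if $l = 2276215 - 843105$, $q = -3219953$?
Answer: $-1786843$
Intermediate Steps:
$l = 1433110$
$q + l = -3219953 + 1433110 = -1786843$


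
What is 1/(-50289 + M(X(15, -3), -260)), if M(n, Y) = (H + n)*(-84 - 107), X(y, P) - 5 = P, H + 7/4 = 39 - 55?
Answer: -4/189123 ≈ -2.1150e-5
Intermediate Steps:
H = -71/4 (H = -7/4 + (39 - 55) = -7/4 - 16 = -71/4 ≈ -17.750)
X(y, P) = 5 + P
M(n, Y) = 13561/4 - 191*n (M(n, Y) = (-71/4 + n)*(-84 - 107) = (-71/4 + n)*(-191) = 13561/4 - 191*n)
1/(-50289 + M(X(15, -3), -260)) = 1/(-50289 + (13561/4 - 191*(5 - 3))) = 1/(-50289 + (13561/4 - 191*2)) = 1/(-50289 + (13561/4 - 382)) = 1/(-50289 + 12033/4) = 1/(-189123/4) = -4/189123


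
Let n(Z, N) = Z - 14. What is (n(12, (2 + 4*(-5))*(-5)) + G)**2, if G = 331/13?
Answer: 93025/169 ≈ 550.44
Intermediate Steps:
G = 331/13 (G = 331*(1/13) = 331/13 ≈ 25.462)
n(Z, N) = -14 + Z
(n(12, (2 + 4*(-5))*(-5)) + G)**2 = ((-14 + 12) + 331/13)**2 = (-2 + 331/13)**2 = (305/13)**2 = 93025/169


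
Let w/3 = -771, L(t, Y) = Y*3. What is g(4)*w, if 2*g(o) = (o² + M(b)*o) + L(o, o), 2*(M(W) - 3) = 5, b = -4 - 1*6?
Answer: -57825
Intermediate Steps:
L(t, Y) = 3*Y
b = -10 (b = -4 - 6 = -10)
w = -2313 (w = 3*(-771) = -2313)
M(W) = 11/2 (M(W) = 3 + (½)*5 = 3 + 5/2 = 11/2)
g(o) = o²/2 + 17*o/4 (g(o) = ((o² + 11*o/2) + 3*o)/2 = (o² + 17*o/2)/2 = o²/2 + 17*o/4)
g(4)*w = ((¼)*4*(17 + 2*4))*(-2313) = ((¼)*4*(17 + 8))*(-2313) = ((¼)*4*25)*(-2313) = 25*(-2313) = -57825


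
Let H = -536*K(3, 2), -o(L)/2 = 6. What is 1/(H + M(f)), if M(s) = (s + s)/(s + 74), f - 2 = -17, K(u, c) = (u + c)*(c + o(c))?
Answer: 59/1581170 ≈ 3.7314e-5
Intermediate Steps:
o(L) = -12 (o(L) = -2*6 = -12)
K(u, c) = (-12 + c)*(c + u) (K(u, c) = (u + c)*(c - 12) = (c + u)*(-12 + c) = (-12 + c)*(c + u))
f = -15 (f = 2 - 17 = -15)
M(s) = 2*s/(74 + s) (M(s) = (2*s)/(74 + s) = 2*s/(74 + s))
H = 26800 (H = -536*(2² - 12*2 - 12*3 + 2*3) = -536*(4 - 24 - 36 + 6) = -536*(-50) = 26800)
1/(H + M(f)) = 1/(26800 + 2*(-15)/(74 - 15)) = 1/(26800 + 2*(-15)/59) = 1/(26800 + 2*(-15)*(1/59)) = 1/(26800 - 30/59) = 1/(1581170/59) = 59/1581170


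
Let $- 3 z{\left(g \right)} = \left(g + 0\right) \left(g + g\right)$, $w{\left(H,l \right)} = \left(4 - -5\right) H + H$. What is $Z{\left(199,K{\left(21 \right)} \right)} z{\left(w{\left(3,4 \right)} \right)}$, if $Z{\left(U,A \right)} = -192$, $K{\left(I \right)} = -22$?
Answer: $115200$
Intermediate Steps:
$w{\left(H,l \right)} = 10 H$ ($w{\left(H,l \right)} = \left(4 + 5\right) H + H = 9 H + H = 10 H$)
$z{\left(g \right)} = - \frac{2 g^{2}}{3}$ ($z{\left(g \right)} = - \frac{\left(g + 0\right) \left(g + g\right)}{3} = - \frac{g 2 g}{3} = - \frac{2 g^{2}}{3}$)
$Z{\left(199,K{\left(21 \right)} \right)} z{\left(w{\left(3,4 \right)} \right)} = - 192 \left(- \frac{2 \left(10 \cdot 3\right)^{2}}{3}\right) = - 192 \left(- \frac{2 \cdot 30^{2}}{3}\right) = - 192 \left(\left(- \frac{2}{3}\right) 900\right) = \left(-192\right) \left(-600\right) = 115200$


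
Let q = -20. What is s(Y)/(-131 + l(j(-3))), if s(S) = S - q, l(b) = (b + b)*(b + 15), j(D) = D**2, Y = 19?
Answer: 39/301 ≈ 0.12957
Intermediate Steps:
l(b) = 2*b*(15 + b) (l(b) = (2*b)*(15 + b) = 2*b*(15 + b))
s(S) = 20 + S (s(S) = S - 1*(-20) = S + 20 = 20 + S)
s(Y)/(-131 + l(j(-3))) = (20 + 19)/(-131 + 2*(-3)**2*(15 + (-3)**2)) = 39/(-131 + 2*9*(15 + 9)) = 39/(-131 + 2*9*24) = 39/(-131 + 432) = 39/301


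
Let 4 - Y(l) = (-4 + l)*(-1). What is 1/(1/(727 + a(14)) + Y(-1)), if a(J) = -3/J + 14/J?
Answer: -10189/10175 ≈ -1.0014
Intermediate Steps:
Y(l) = l (Y(l) = 4 - (-4 + l)*(-1) = 4 - (4 - l) = 4 + (-4 + l) = l)
a(J) = 11/J
1/(1/(727 + a(14)) + Y(-1)) = 1/(1/(727 + 11/14) - 1) = 1/(1/(10189/14) - 1) = 1/(14/10189 - 1) = 1/(-10175/10189) = -10189/10175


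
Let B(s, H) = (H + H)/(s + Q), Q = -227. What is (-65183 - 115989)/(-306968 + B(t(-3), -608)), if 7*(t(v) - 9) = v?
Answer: 69252997/117336390 ≈ 0.59021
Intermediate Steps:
t(v) = 9 + v/7
B(s, H) = 2*H/(-227 + s) (B(s, H) = (H + H)/(s - 227) = (2*H)/(-227 + s) = 2*H/(-227 + s))
(-65183 - 115989)/(-306968 + B(t(-3), -608)) = (-65183 - 115989)/(-306968 + 2*(-608)/(-227 + (9 + (1/7)*(-3)))) = -181172/(-306968 + 2*(-608)/(-227 + (9 - 3/7))) = -181172/(-306968 + 2*(-608)/(-227 + 60/7)) = -181172/(-306968 + 2*(-608)/(-1529/7)) = -181172/(-306968 + 2*(-608)*(-7/1529)) = -181172/(-306968 + 8512/1529) = -181172/(-469345560/1529) = -181172*(-1529/469345560) = 69252997/117336390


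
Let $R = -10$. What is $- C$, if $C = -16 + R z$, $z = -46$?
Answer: $-444$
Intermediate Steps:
$C = 444$ ($C = -16 - -460 = -16 + 460 = 444$)
$- C = \left(-1\right) 444 = -444$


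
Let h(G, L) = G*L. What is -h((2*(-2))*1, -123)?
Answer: -492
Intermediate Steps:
-h((2*(-2))*1, -123) = -(2*(-2))*1*(-123) = -(-4*1)*(-123) = -(-4)*(-123) = -1*492 = -492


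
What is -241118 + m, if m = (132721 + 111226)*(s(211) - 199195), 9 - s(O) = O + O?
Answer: -48694013894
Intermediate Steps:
s(O) = 9 - 2*O (s(O) = 9 - (O + O) = 9 - 2*O)
m = -48693772776 (m = (132721 + 111226)*((9 - 2*211) - 199195) = 243947*((9 - 422) - 199195) = 243947*(-413 - 199195) = 243947*(-199608) = -48693772776)
-241118 + m = -241118 - 48693772776 = -48694013894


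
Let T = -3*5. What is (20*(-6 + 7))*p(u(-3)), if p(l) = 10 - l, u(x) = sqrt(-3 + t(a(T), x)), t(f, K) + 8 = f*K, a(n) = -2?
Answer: 200 - 20*I*sqrt(5) ≈ 200.0 - 44.721*I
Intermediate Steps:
T = -15
t(f, K) = -8 + K*f (t(f, K) = -8 + f*K = -8 + K*f)
u(x) = sqrt(-11 - 2*x) (u(x) = sqrt(-3 + (-8 + x*(-2))) = sqrt(-3 + (-8 - 2*x)) = sqrt(-11 - 2*x))
(20*(-6 + 7))*p(u(-3)) = (20*(-6 + 7))*(10 - sqrt(-11 - 2*(-3))) = (20*1)*(10 - sqrt(-11 + 6)) = 20*(10 - sqrt(-5)) = 20*(10 - I*sqrt(5)) = 200 - 20*I*sqrt(5)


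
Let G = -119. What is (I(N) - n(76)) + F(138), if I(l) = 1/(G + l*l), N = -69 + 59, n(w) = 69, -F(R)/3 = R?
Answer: -9178/19 ≈ -483.05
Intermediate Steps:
F(R) = -3*R
N = -10
I(l) = 1/(-119 + l²) (I(l) = 1/(-119 + l*l) = 1/(-119 + l²))
(I(N) - n(76)) + F(138) = (1/(-119 + (-10)²) - 1*69) - 3*138 = (1/(-119 + 100) - 69) - 414 = (1/(-19) - 69) - 414 = (-1/19 - 69) - 414 = -1312/19 - 414 = -9178/19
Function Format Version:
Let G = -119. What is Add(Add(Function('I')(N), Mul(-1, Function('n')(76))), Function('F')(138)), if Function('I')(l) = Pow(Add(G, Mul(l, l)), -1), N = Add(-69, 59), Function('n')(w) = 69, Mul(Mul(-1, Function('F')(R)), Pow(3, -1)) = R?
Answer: Rational(-9178, 19) ≈ -483.05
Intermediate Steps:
Function('F')(R) = Mul(-3, R)
N = -10
Function('I')(l) = Pow(Add(-119, Pow(l, 2)), -1) (Function('I')(l) = Pow(Add(-119, Mul(l, l)), -1) = Pow(Add(-119, Pow(l, 2)), -1))
Add(Add(Function('I')(N), Mul(-1, Function('n')(76))), Function('F')(138)) = Add(Add(Pow(Add(-119, Pow(-10, 2)), -1), Mul(-1, 69)), Mul(-3, 138)) = Add(Add(Pow(Add(-119, 100), -1), -69), -414) = Add(Add(Pow(-19, -1), -69), -414) = Add(Add(Rational(-1, 19), -69), -414) = Add(Rational(-1312, 19), -414) = Rational(-9178, 19)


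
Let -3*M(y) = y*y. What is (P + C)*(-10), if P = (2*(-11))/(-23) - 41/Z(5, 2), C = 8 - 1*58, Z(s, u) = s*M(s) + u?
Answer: 1314030/2737 ≈ 480.10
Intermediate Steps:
M(y) = -y²/3 (M(y) = -y*y/3 = -y²/3)
Z(s, u) = u - s³/3 (Z(s, u) = s*(-s²/3) + u = -s³/3 + u = u - s³/3)
C = -50 (C = 8 - 58 = -50)
P = 5447/2737 (P = (2*(-11))/(-23) - 41/(2 - ⅓*5³) = -22*(-1/23) - 41/(2 - ⅓*125) = 22/23 - 41/(2 - 125/3) = 22/23 - 41/(-119/3) = 22/23 - 41*(-3/119) = 22/23 + 123/119 = 5447/2737 ≈ 1.9901)
(P + C)*(-10) = (5447/2737 - 50)*(-10) = -131403/2737*(-10) = 1314030/2737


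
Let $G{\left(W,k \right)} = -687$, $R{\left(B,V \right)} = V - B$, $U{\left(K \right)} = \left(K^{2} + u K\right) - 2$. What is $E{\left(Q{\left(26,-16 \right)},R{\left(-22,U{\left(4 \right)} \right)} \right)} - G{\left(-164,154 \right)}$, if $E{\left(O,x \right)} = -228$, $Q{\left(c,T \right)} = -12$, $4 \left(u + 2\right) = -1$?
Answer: $459$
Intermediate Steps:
$u = - \frac{9}{4}$ ($u = -2 + \frac{1}{4} \left(-1\right) = -2 - \frac{1}{4} = - \frac{9}{4} \approx -2.25$)
$U{\left(K \right)} = -2 + K^{2} - \frac{9 K}{4}$ ($U{\left(K \right)} = \left(K^{2} - \frac{9 K}{4}\right) - 2 = -2 + K^{2} - \frac{9 K}{4}$)
$E{\left(Q{\left(26,-16 \right)},R{\left(-22,U{\left(4 \right)} \right)} \right)} - G{\left(-164,154 \right)} = -228 - -687 = -228 + 687 = 459$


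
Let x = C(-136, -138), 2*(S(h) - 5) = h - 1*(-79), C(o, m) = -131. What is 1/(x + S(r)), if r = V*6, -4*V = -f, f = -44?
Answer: -2/239 ≈ -0.0083682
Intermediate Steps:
V = -11 (V = -(-1)*(-44)/4 = -¼*44 = -11)
r = -66 (r = -11*6 = -66)
S(h) = 89/2 + h/2 (S(h) = 5 + (h - 1*(-79))/2 = 5 + (h + 79)/2 = 5 + (79 + h)/2 = 5 + (79/2 + h/2) = 89/2 + h/2)
x = -131
1/(x + S(r)) = 1/(-131 + (89/2 + (½)*(-66))) = 1/(-131 + (89/2 - 33)) = 1/(-131 + 23/2) = 1/(-239/2) = -2/239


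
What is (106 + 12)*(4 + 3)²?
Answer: 5782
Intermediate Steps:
(106 + 12)*(4 + 3)² = 118*7² = 118*49 = 5782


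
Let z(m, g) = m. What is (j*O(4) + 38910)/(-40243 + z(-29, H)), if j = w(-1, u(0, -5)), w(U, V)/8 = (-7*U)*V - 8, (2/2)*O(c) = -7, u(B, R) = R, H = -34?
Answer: -20659/20136 ≈ -1.0260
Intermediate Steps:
O(c) = -7
w(U, V) = -64 - 56*U*V (w(U, V) = 8*((-7*U)*V - 8) = 8*(-7*U*V - 8) = 8*(-8 - 7*U*V) = -64 - 56*U*V)
j = -344 (j = -64 - 56*(-1)*(-5) = -64 - 280 = -344)
(j*O(4) + 38910)/(-40243 + z(-29, H)) = (-344*(-7) + 38910)/(-40243 - 29) = (2408 + 38910)/(-40272) = 41318*(-1/40272) = -20659/20136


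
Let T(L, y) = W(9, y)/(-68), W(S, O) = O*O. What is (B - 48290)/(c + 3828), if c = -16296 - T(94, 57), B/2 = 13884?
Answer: 1395496/844575 ≈ 1.6523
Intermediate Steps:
B = 27768 (B = 2*13884 = 27768)
W(S, O) = O²
T(L, y) = -y²/68 (T(L, y) = y²/(-68) = y²*(-1/68) = -y²/68)
c = -1104879/68 (c = -16296 - (-1)*57²/68 = -16296 - (-1)*3249/68 = -16296 - 1*(-3249/68) = -16296 + 3249/68 = -1104879/68 ≈ -16248.)
(B - 48290)/(c + 3828) = (27768 - 48290)/(-1104879/68 + 3828) = -20522/(-844575/68) = -20522*(-68/844575) = 1395496/844575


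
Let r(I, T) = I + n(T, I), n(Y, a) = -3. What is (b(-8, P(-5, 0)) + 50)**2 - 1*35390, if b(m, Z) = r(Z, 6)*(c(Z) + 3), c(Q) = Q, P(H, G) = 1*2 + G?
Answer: -33365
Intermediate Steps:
P(H, G) = 2 + G
r(I, T) = -3 + I (r(I, T) = I - 3 = -3 + I)
b(m, Z) = (-3 + Z)*(3 + Z) (b(m, Z) = (-3 + Z)*(Z + 3) = (-3 + Z)*(3 + Z))
(b(-8, P(-5, 0)) + 50)**2 - 1*35390 = ((-9 + (2 + 0)**2) + 50)**2 - 1*35390 = ((-9 + 2**2) + 50)**2 - 35390 = ((-9 + 4) + 50)**2 - 35390 = (-5 + 50)**2 - 35390 = 45**2 - 35390 = 2025 - 35390 = -33365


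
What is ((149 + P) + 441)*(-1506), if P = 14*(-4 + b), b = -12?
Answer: -551196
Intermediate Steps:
P = -224 (P = 14*(-4 - 12) = 14*(-16) = -224)
((149 + P) + 441)*(-1506) = ((149 - 224) + 441)*(-1506) = (-75 + 441)*(-1506) = 366*(-1506) = -551196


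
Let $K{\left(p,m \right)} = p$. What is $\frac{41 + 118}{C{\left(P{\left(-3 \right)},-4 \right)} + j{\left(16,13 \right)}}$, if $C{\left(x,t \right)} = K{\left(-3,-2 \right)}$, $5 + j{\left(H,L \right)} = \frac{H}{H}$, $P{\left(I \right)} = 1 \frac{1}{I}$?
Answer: $- \frac{159}{7} \approx -22.714$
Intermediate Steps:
$P{\left(I \right)} = \frac{1}{I}$
$j{\left(H,L \right)} = -4$ ($j{\left(H,L \right)} = -5 + \frac{H}{H} = -5 + 1 = -4$)
$C{\left(x,t \right)} = -3$
$\frac{41 + 118}{C{\left(P{\left(-3 \right)},-4 \right)} + j{\left(16,13 \right)}} = \frac{41 + 118}{-3 - 4} = \frac{159}{-7} = 159 \left(- \frac{1}{7}\right) = - \frac{159}{7}$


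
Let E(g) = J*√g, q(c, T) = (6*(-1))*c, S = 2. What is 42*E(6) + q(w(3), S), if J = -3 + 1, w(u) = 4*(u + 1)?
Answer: -96 - 84*√6 ≈ -301.76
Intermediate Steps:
w(u) = 4 + 4*u (w(u) = 4*(1 + u) = 4 + 4*u)
q(c, T) = -6*c
J = -2
E(g) = -2*√g
42*E(6) + q(w(3), S) = 42*(-2*√6) - 6*(4 + 4*3) = -84*√6 - 6*(4 + 12) = -84*√6 - 6*16 = -84*√6 - 96 = -96 - 84*√6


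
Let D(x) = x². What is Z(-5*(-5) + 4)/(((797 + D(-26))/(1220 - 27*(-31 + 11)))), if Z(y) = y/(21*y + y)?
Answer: 80/1473 ≈ 0.054311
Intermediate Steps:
Z(y) = 1/22 (Z(y) = y/((22*y)) = y*(1/(22*y)) = 1/22)
Z(-5*(-5) + 4)/(((797 + D(-26))/(1220 - 27*(-31 + 11)))) = 1/(22*(((797 + (-26)²)/(1220 - 27*(-31 + 11))))) = 1/(22*(((797 + 676)/(1220 - 27*(-20))))) = 1/(22*((1473/(1220 + 540)))) = 1/(22*((1473/1760))) = 1/(22*((1473*(1/1760)))) = 1/(22*(1473/1760)) = (1/22)*(1760/1473) = 80/1473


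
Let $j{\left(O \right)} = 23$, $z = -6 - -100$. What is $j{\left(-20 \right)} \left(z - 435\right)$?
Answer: $-7843$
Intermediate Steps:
$z = 94$ ($z = -6 + 100 = 94$)
$j{\left(-20 \right)} \left(z - 435\right) = 23 \left(94 - 435\right) = 23 \left(-341\right) = -7843$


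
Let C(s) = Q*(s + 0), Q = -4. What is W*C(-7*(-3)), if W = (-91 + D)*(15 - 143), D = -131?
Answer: -2386944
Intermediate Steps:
W = 28416 (W = (-91 - 131)*(15 - 143) = -222*(-128) = 28416)
C(s) = -4*s (C(s) = -4*(s + 0) = -4*s)
W*C(-7*(-3)) = 28416*(-(-28)*(-3)) = 28416*(-4*21) = 28416*(-84) = -2386944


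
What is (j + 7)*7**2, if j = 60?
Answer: 3283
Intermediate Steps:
(j + 7)*7**2 = (60 + 7)*7**2 = 67*49 = 3283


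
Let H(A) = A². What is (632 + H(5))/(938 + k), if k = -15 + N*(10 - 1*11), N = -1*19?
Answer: 219/314 ≈ 0.69745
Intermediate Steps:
N = -19
k = 4 (k = -15 - 19*(10 - 1*11) = -15 - 19*(10 - 11) = -15 - 19*(-1) = -15 + 19 = 4)
(632 + H(5))/(938 + k) = (632 + 5²)/(938 + 4) = (632 + 25)/942 = 657*(1/942) = 219/314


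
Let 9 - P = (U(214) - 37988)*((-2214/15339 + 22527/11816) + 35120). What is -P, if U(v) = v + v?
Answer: -9962266882064694/7551901 ≈ -1.3192e+9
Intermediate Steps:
U(v) = 2*v
P = 9962266882064694/7551901 (P = 9 - (2*214 - 37988)*((-2214/15339 + 22527/11816) + 35120) = 9 - (428 - 37988)*((-2214*1/15339 + 22527*(1/11816)) + 35120) = 9 - (-37560)*((-738/5113 + 22527/11816) + 35120) = 9 - (-37560)*(106460343/60415208 + 35120) = 9 - (-37560)*2121888565303/60415208 = 9 - 1*(-9962266814097585/7551901) = 9 + 9962266814097585/7551901 = 9962266882064694/7551901 ≈ 1.3192e+9)
-P = -1*9962266882064694/7551901 = -9962266882064694/7551901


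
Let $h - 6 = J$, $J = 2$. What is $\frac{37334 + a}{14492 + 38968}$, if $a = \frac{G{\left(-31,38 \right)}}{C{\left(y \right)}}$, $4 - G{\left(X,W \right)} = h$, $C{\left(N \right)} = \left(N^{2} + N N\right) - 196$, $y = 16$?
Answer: $\frac{589877}{844668} \approx 0.69835$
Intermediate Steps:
$C{\left(N \right)} = -196 + 2 N^{2}$ ($C{\left(N \right)} = \left(N^{2} + N^{2}\right) - 196 = 2 N^{2} - 196 = -196 + 2 N^{2}$)
$h = 8$ ($h = 6 + 2 = 8$)
$G{\left(X,W \right)} = -4$ ($G{\left(X,W \right)} = 4 - 8 = -4$)
$a = - \frac{1}{79}$ ($a = - \frac{4}{-196 + 2 \cdot 16^{2}} = - \frac{4}{-196 + 2 \cdot 256} = - \frac{4}{-196 + 512} = - \frac{4}{316} = \left(-4\right) \frac{1}{316} = - \frac{1}{79} \approx -0.012658$)
$\frac{37334 + a}{14492 + 38968} = \frac{37334 - \frac{1}{79}}{14492 + 38968} = \frac{2949385}{79 \cdot 53460} = \frac{2949385}{79} \cdot \frac{1}{53460} = \frac{589877}{844668}$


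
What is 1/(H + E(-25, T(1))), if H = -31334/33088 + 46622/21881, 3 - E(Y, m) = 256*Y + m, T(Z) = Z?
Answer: 361999264/2317947792869 ≈ 0.00015617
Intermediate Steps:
E(Y, m) = 3 - m - 256*Y (E(Y, m) = 3 - (256*Y + m) = 3 - (m + 256*Y) = 3 + (-m - 256*Y) = 3 - m - 256*Y)
H = 428504741/361999264 (H = -31334*1/33088 + 46622*(1/21881) = -15667/16544 + 46622/21881 = 428504741/361999264 ≈ 1.1837)
1/(H + E(-25, T(1))) = 1/(428504741/361999264 + (3 - 1*1 - 256*(-25))) = 1/(428504741/361999264 + (3 - 1 + 6400)) = 1/(428504741/361999264 + 6402) = 1/(2317947792869/361999264) = 361999264/2317947792869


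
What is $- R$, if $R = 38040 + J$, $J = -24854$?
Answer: $-13186$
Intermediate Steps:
$R = 13186$ ($R = 38040 - 24854 = 13186$)
$- R = \left(-1\right) 13186 = -13186$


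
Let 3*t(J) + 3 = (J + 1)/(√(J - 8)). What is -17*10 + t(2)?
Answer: -171 - I*√6/6 ≈ -171.0 - 0.40825*I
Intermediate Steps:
t(J) = -1 + (1 + J)/(3*√(-8 + J)) (t(J) = -1 + ((J + 1)/(√(J - 8)))/3 = -1 + ((1 + J)/(√(-8 + J)))/3 = -1 + ((1 + J)/√(-8 + J))/3 = -1 + (1 + J)/(3*√(-8 + J)))
-17*10 + t(2) = -17*10 + (1 + 2 - 3*√(-8 + 2))/(3*√(-8 + 2)) = -170 + (1 + 2 - 3*I*√6)/(3*√(-6)) = -170 + (-I*√6/6)*(1 + 2 - 3*I*√6)/3 = -170 + (-I*√6/6)*(3 - 3*I*√6)/3 = -170 - I*√6*(3 - 3*I*√6)/18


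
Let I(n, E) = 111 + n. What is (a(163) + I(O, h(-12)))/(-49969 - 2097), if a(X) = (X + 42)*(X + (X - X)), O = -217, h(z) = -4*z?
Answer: -33309/52066 ≈ -0.63975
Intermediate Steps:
a(X) = X*(42 + X) (a(X) = (42 + X)*(X + 0) = (42 + X)*X = X*(42 + X))
(a(163) + I(O, h(-12)))/(-49969 - 2097) = (163*(42 + 163) + (111 - 217))/(-49969 - 2097) = (163*205 - 106)/(-52066) = (33415 - 106)*(-1/52066) = 33309*(-1/52066) = -33309/52066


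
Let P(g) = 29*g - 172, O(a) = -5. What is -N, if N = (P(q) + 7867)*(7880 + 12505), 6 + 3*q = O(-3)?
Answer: -154694970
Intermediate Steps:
q = -11/3 (q = -2 + (⅓)*(-5) = -2 - 5/3 = -11/3 ≈ -3.6667)
P(g) = -172 + 29*g
N = 154694970 (N = ((-172 + 29*(-11/3)) + 7867)*(7880 + 12505) = ((-172 - 319/3) + 7867)*20385 = (-835/3 + 7867)*20385 = (22766/3)*20385 = 154694970)
-N = -1*154694970 = -154694970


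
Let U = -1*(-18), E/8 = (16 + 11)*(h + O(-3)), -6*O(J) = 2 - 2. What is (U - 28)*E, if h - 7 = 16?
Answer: -49680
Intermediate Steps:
h = 23 (h = 7 + 16 = 23)
O(J) = 0 (O(J) = -(2 - 2)/6 = -⅙*0 = 0)
E = 4968 (E = 8*((16 + 11)*(23 + 0)) = 8*(27*23) = 8*621 = 4968)
U = 18
(U - 28)*E = (18 - 28)*4968 = -10*4968 = -49680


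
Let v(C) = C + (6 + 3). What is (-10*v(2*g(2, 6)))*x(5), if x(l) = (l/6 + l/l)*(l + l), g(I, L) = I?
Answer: -7150/3 ≈ -2383.3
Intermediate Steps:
x(l) = 2*l*(1 + l/6) (x(l) = (l*(1/6) + 1)*(2*l) = (l/6 + 1)*(2*l) = (1 + l/6)*(2*l) = 2*l*(1 + l/6))
v(C) = 9 + C (v(C) = C + 9 = 9 + C)
(-10*v(2*g(2, 6)))*x(5) = (-10*(9 + 2*2))*((1/3)*5*(6 + 5)) = (-10*(9 + 4))*((1/3)*5*11) = -10*13*(55/3) = -130*55/3 = -7150/3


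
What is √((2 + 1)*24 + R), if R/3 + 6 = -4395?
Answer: 3*I*√1459 ≈ 114.59*I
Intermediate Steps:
R = -13203 (R = -18 + 3*(-4395) = -18 - 13185 = -13203)
√((2 + 1)*24 + R) = √((2 + 1)*24 - 13203) = √(3*24 - 13203) = √(72 - 13203) = √(-13131) = 3*I*√1459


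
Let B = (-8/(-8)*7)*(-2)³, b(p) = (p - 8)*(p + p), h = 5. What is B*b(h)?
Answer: 1680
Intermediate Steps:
b(p) = 2*p*(-8 + p) (b(p) = (-8 + p)*(2*p) = 2*p*(-8 + p))
B = -56 (B = (-8*(-⅛)*7)*(-8) = (1*7)*(-8) = 7*(-8) = -56)
B*b(h) = -112*5*(-8 + 5) = -112*5*(-3) = -56*(-30) = 1680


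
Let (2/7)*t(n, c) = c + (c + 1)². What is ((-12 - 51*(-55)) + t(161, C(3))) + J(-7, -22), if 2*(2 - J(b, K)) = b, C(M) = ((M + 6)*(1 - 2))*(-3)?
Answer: 5637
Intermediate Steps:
C(M) = 18 + 3*M (C(M) = ((6 + M)*(-1))*(-3) = (-6 - M)*(-3) = 18 + 3*M)
J(b, K) = 2 - b/2
t(n, c) = 7*c/2 + 7*(1 + c)²/2 (t(n, c) = 7*(c + (c + 1)²)/2 = 7*(c + (1 + c)²)/2 = 7*c/2 + 7*(1 + c)²/2)
((-12 - 51*(-55)) + t(161, C(3))) + J(-7, -22) = ((-12 - 51*(-55)) + (7*(18 + 3*3)/2 + 7*(1 + (18 + 3*3))²/2)) + (2 - ½*(-7)) = ((-12 + 2805) + (7*(18 + 9)/2 + 7*(1 + (18 + 9))²/2)) + (2 + 7/2) = (2793 + ((7/2)*27 + 7*(1 + 27)²/2)) + 11/2 = (2793 + (189/2 + (7/2)*28²)) + 11/2 = (2793 + (189/2 + (7/2)*784)) + 11/2 = (2793 + (189/2 + 2744)) + 11/2 = (2793 + 5677/2) + 11/2 = 11263/2 + 11/2 = 5637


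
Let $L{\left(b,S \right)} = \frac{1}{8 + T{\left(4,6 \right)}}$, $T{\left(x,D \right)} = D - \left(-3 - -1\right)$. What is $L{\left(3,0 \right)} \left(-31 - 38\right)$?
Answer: $- \frac{69}{16} \approx -4.3125$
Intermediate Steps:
$T{\left(x,D \right)} = 2 + D$ ($T{\left(x,D \right)} = D - \left(-3 + 1\right) = D - -2 = D + 2 = 2 + D$)
$L{\left(b,S \right)} = \frac{1}{16}$ ($L{\left(b,S \right)} = \frac{1}{8 + \left(2 + 6\right)} = \frac{1}{8 + 8} = \frac{1}{16}$)
$L{\left(3,0 \right)} \left(-31 - 38\right) = \frac{-31 - 38}{16} = \frac{1}{16} \left(-69\right) = - \frac{69}{16}$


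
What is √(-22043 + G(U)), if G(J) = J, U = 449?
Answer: I*√21594 ≈ 146.95*I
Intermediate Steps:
√(-22043 + G(U)) = √(-22043 + 449) = √(-21594) = I*√21594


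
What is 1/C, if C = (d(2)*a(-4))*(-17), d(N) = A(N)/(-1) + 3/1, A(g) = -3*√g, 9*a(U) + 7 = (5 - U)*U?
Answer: -3/731 + 3*√2/731 ≈ 0.0016999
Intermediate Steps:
a(U) = -7/9 + U*(5 - U)/9 (a(U) = -7/9 + ((5 - U)*U)/9 = -7/9 + (U*(5 - U))/9 = -7/9 + U*(5 - U)/9)
d(N) = 3 + 3*√N (d(N) = -3*√N/(-1) + 3/1 = -3*√N*(-1) + 3*1 = 3*√N + 3 = 3 + 3*√N)
C = 731/3 + 731*√2/3 (C = ((3 + 3*√2)*(-7/9 - ⅑*(-4)² + (5/9)*(-4)))*(-17) = ((3 + 3*√2)*(-7/9 - ⅑*16 - 20/9))*(-17) = ((3 + 3*√2)*(-7/9 - 16/9 - 20/9))*(-17) = ((3 + 3*√2)*(-43/9))*(-17) = (-43/3 - 43*√2/3)*(-17) = 731/3 + 731*√2/3 ≈ 588.26)
1/C = 1/(731/3 + 731*√2/3)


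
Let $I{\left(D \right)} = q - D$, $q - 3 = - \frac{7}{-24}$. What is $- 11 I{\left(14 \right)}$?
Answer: $\frac{2827}{24} \approx 117.79$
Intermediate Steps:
$q = \frac{79}{24}$ ($q = 3 - \frac{7}{-24} = 3 - - \frac{7}{24} = 3 + \frac{7}{24} = \frac{79}{24} \approx 3.2917$)
$I{\left(D \right)} = \frac{79}{24} - D$
$- 11 I{\left(14 \right)} = - 11 \left(\frac{79}{24} - 14\right) = \left(-11\right) \left(- \frac{257}{24}\right) = \frac{2827}{24}$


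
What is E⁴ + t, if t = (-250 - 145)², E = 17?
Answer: 239546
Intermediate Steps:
t = 156025 (t = (-395)² = 156025)
E⁴ + t = 17⁴ + 156025 = 83521 + 156025 = 239546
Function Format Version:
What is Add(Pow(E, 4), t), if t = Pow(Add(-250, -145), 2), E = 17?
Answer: 239546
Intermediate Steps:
t = 156025 (t = Pow(-395, 2) = 156025)
Add(Pow(E, 4), t) = Add(Pow(17, 4), 156025) = Add(83521, 156025) = 239546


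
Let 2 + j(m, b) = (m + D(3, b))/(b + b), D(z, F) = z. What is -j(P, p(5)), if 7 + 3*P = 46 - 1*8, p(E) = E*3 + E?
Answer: 5/3 ≈ 1.6667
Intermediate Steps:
p(E) = 4*E (p(E) = 3*E + E = 4*E)
P = 31/3 (P = -7/3 + (46 - 1*8)/3 = -7/3 + (46 - 8)/3 = -7/3 + (1/3)*38 = -7/3 + 38/3 = 31/3 ≈ 10.333)
j(m, b) = -2 + (3 + m)/(2*b) (j(m, b) = -2 + (m + 3)/(b + b) = -2 + (3 + m)/((2*b)) = -2 + (3 + m)*(1/(2*b)) = -2 + (3 + m)/(2*b))
-j(P, p(5)) = -(3 + 31/3 - 16*5)/(2*(4*5)) = -(3 + 31/3 - 4*20)/(2*20) = -(3 + 31/3 - 80)/(2*20) = -(-200)/(2*20*3) = -1*(-5/3) = 5/3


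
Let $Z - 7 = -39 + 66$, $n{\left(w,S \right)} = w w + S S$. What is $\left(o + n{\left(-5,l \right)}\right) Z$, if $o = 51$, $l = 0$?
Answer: $2584$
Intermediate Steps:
$n{\left(w,S \right)} = S^{2} + w^{2}$ ($n{\left(w,S \right)} = w^{2} + S^{2} = S^{2} + w^{2}$)
$Z = 34$ ($Z = 7 + \left(-39 + 66\right) = 7 + 27 = 34$)
$\left(o + n{\left(-5,l \right)}\right) Z = \left(51 + \left(0^{2} + \left(-5\right)^{2}\right)\right) 34 = \left(51 + \left(0 + 25\right)\right) 34 = \left(51 + 25\right) 34 = 76 \cdot 34 = 2584$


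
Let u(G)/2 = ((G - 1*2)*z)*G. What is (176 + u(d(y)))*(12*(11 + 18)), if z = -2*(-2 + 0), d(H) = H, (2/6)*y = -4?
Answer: 528960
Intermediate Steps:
y = -12 (y = 3*(-4) = -12)
z = 4 (z = -2*(-2) = 4)
u(G) = 2*G*(-8 + 4*G) (u(G) = 2*(((G - 1*2)*4)*G) = 2*(((G - 2)*4)*G) = 2*(((-2 + G)*4)*G) = 2*((-8 + 4*G)*G) = 2*(G*(-8 + 4*G)) = 2*G*(-8 + 4*G))
(176 + u(d(y)))*(12*(11 + 18)) = (176 + 8*(-12)*(-2 - 12))*(12*(11 + 18)) = (176 + 8*(-12)*(-14))*(12*29) = (176 + 1344)*348 = 1520*348 = 528960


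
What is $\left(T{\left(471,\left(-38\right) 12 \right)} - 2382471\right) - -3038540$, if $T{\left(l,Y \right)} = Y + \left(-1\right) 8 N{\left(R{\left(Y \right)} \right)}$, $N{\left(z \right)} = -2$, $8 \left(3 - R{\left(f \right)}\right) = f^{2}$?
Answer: $655629$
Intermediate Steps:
$R{\left(f \right)} = 3 - \frac{f^{2}}{8}$
$T{\left(l,Y \right)} = 16 + Y$ ($T{\left(l,Y \right)} = Y + \left(-1\right) 8 \left(-2\right) = Y - -16 = Y + 16 = 16 + Y$)
$\left(T{\left(471,\left(-38\right) 12 \right)} - 2382471\right) - -3038540 = \left(\left(16 - 456\right) - 2382471\right) - -3038540 = \left(\left(16 - 456\right) - 2382471\right) + 3038540 = \left(-440 - 2382471\right) + 3038540 = -2382911 + 3038540 = 655629$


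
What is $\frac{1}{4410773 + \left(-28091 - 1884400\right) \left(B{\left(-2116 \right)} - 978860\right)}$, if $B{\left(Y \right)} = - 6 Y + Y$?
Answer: $\frac{1}{1851831196253} \approx 5.4001 \cdot 10^{-13}$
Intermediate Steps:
$B{\left(Y \right)} = - 5 Y$
$\frac{1}{4410773 + \left(-28091 - 1884400\right) \left(B{\left(-2116 \right)} - 978860\right)} = \frac{1}{4410773 + \left(-28091 - 1884400\right) \left(\left(-5\right) \left(-2116\right) - 978860\right)} = \frac{1}{4410773 - 1912491 \left(10580 - 978860\right)} = \frac{1}{4410773 - -1851826785480} = \frac{1}{4410773 + 1851826785480} = \frac{1}{1851831196253}$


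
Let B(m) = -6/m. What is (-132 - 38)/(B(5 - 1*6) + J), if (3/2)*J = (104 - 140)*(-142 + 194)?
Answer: 85/621 ≈ 0.13688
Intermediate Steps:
J = -1248 (J = 2*((104 - 140)*(-142 + 194))/3 = 2*(-36*52)/3 = (⅔)*(-1872) = -1248)
(-132 - 38)/(B(5 - 1*6) + J) = (-132 - 38)/(-6/(5 - 1*6) - 1248) = -170/(-6/(5 - 6) - 1248) = -170/(-6/(-1) - 1248) = -170/(-6*(-1) - 1248) = -170/(6 - 1248) = -170/(-1242) = -170*(-1/1242) = 85/621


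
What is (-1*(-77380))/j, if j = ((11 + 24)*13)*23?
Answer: 15476/2093 ≈ 7.3942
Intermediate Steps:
j = 10465 (j = (35*13)*23 = 455*23 = 10465)
(-1*(-77380))/j = -1*(-77380)/10465 = 77380*(1/10465) = 15476/2093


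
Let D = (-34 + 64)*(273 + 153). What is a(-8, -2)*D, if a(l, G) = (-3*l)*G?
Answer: -613440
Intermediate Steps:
D = 12780 (D = 30*426 = 12780)
a(l, G) = -3*G*l
a(-8, -2)*D = -3*(-2)*(-8)*12780 = -48*12780 = -613440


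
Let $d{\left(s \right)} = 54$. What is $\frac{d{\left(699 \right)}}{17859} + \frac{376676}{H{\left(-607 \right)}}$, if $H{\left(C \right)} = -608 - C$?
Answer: $- \frac{2242352210}{5953} \approx -3.7668 \cdot 10^{5}$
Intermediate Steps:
$\frac{d{\left(699 \right)}}{17859} + \frac{376676}{H{\left(-607 \right)}} = \frac{54}{17859} + \frac{376676}{-608 - -607} = 54 \cdot \frac{1}{17859} + \frac{376676}{-608 + 607} = \frac{18}{5953} + \frac{376676}{-1} = \frac{18}{5953} + 376676 \left(-1\right) = \frac{18}{5953} - 376676 = - \frac{2242352210}{5953}$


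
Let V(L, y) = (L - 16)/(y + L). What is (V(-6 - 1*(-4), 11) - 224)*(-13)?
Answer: 2938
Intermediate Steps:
V(L, y) = (-16 + L)/(L + y)
(V(-6 - 1*(-4), 11) - 224)*(-13) = ((-16 + (-6 - 1*(-4)))/((-6 - 1*(-4)) + 11) - 224)*(-13) = ((-16 + (-6 + 4))/((-6 + 4) + 11) - 224)*(-13) = ((-16 - 2)/(-2 + 11) - 224)*(-13) = (-18/9 - 224)*(-13) = ((1/9)*(-18) - 224)*(-13) = (-2 - 224)*(-13) = -226*(-13) = 2938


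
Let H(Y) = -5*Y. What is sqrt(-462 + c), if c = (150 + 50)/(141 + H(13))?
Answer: 2*I*sqrt(41458)/19 ≈ 21.433*I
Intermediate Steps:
c = 50/19 (c = (150 + 50)/(141 - 5*13) = 200/(141 - 65) = 200/76 = 200*(1/76) = 50/19 ≈ 2.6316)
sqrt(-462 + c) = sqrt(-462 + 50/19) = sqrt(-8728/19) = 2*I*sqrt(41458)/19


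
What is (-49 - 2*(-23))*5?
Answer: -15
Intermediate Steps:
(-49 - 2*(-23))*5 = (-49 + 46)*5 = -3*5 = -15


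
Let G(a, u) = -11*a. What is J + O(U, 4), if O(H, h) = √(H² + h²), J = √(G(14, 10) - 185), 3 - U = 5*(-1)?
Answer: 4*√5 + I*√339 ≈ 8.9443 + 18.412*I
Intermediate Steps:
U = 8 (U = 3 - 5*(-1) = 3 - 1*(-5) = 3 + 5 = 8)
J = I*√339 (J = √(-11*14 - 185) = √(-154 - 185) = √(-339) = I*√339 ≈ 18.412*I)
J + O(U, 4) = I*√339 + √(8² + 4²) = I*√339 + √(64 + 16) = I*√339 + √80 = I*√339 + 4*√5 = 4*√5 + I*√339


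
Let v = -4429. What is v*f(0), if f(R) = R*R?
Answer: 0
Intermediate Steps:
f(R) = R²
v*f(0) = -4429*0² = -4429*0 = 0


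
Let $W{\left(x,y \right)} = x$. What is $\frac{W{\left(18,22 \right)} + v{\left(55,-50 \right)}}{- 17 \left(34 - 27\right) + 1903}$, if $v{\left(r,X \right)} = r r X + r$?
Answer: $- \frac{151177}{1784} \approx -84.74$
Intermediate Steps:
$v{\left(r,X \right)} = r + X r^{2}$ ($v{\left(r,X \right)} = r^{2} X + r = X r^{2} + r = r + X r^{2}$)
$\frac{W{\left(18,22 \right)} + v{\left(55,-50 \right)}}{- 17 \left(34 - 27\right) + 1903} = \frac{18 + 55 \left(1 - 2750\right)}{- 17 \left(34 - 27\right) + 1903} = \frac{18 + 55 \left(1 - 2750\right)}{\left(-17\right) 7 + 1903} = \frac{18 + 55 \left(-2749\right)}{-119 + 1903} = \frac{18 - 151195}{1784} = \left(-151177\right) \frac{1}{1784} = - \frac{151177}{1784}$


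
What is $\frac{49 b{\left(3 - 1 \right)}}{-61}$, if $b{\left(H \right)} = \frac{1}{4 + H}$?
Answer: $- \frac{49}{366} \approx -0.13388$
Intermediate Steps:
$\frac{49 b{\left(3 - 1 \right)}}{-61} = \frac{49 \frac{1}{4 + \left(3 - 1\right)}}{-61} = \frac{49}{4 + \left(3 - 1\right)} \left(- \frac{1}{61}\right) = \frac{49}{4 + 2} \left(- \frac{1}{61}\right) = \frac{49}{6} \left(- \frac{1}{61}\right) = - \frac{49}{366}$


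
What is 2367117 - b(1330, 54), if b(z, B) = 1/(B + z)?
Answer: 3276089927/1384 ≈ 2.3671e+6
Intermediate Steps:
2367117 - b(1330, 54) = 2367117 - 1/(54 + 1330) = 2367117 - 1/1384 = 3276089927/1384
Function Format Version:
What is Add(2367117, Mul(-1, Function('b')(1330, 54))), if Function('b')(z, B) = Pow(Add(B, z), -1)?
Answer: Rational(3276089927, 1384) ≈ 2.3671e+6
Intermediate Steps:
Add(2367117, Mul(-1, Function('b')(1330, 54))) = Add(2367117, Mul(-1, Pow(Add(54, 1330), -1))) = Add(2367117, Mul(-1, Pow(1384, -1))) = Add(2367117, Mul(-1, Rational(1, 1384))) = Add(2367117, Rational(-1, 1384)) = Rational(3276089927, 1384)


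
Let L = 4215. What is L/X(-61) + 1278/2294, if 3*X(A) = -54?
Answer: -1607701/6882 ≈ -233.61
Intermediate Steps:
X(A) = -18 (X(A) = (⅓)*(-54) = -18)
L/X(-61) + 1278/2294 = 4215/(-18) + 1278/2294 = 4215*(-1/18) + 1278*(1/2294) = -1405/6 + 639/1147 = -1607701/6882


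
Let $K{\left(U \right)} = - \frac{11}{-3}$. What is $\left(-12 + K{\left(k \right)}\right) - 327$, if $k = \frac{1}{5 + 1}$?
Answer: $- \frac{1006}{3} \approx -335.33$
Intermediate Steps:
$k = \frac{1}{6} \approx 0.16667$
$K{\left(U \right)} = \frac{11}{3}$ ($K{\left(U \right)} = \left(-11\right) \left(- \frac{1}{3}\right) = \frac{11}{3}$)
$\left(-12 + K{\left(k \right)}\right) - 327 = \left(-12 + \frac{11}{3}\right) - 327 = - \frac{25}{3} - 327 = - \frac{1006}{3}$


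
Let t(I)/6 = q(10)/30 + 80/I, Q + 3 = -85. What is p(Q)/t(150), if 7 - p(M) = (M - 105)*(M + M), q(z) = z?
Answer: -169805/26 ≈ -6531.0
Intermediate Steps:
Q = -88 (Q = -3 - 85 = -88)
p(M) = 7 - 2*M*(-105 + M) (p(M) = 7 - (M - 105)*(M + M) = 7 - (-105 + M)*2*M = 7 - 2*M*(-105 + M))
t(I) = 2 + 480/I (t(I) = 6*(10/30 + 80/I) = 6*(10*(1/30) + 80/I) = 6*(1/3 + 80/I) = 2 + 480/I)
p(Q)/t(150) = (7 - 2*(-88)**2 + 210*(-88))/(2 + 480/150) = (7 - 2*7744 - 18480)/(2 + 480*(1/150)) = (7 - 15488 - 18480)/(2 + 16/5) = -33961/26/5 = -33961*5/26 = -169805/26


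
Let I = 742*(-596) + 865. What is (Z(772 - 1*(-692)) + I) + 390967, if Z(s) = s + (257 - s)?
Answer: -50143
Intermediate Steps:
I = -441367 (I = -442232 + 865 = -441367)
Z(s) = 257
(Z(772 - 1*(-692)) + I) + 390967 = (257 - 441367) + 390967 = -441110 + 390967 = -50143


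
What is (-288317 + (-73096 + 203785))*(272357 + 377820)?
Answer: -102486100156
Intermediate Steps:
(-288317 + (-73096 + 203785))*(272357 + 377820) = (-288317 + 130689)*650177 = -157628*650177 = -102486100156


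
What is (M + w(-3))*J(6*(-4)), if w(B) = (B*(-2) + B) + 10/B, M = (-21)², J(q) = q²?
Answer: 253824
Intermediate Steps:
M = 441
w(B) = -B + 10/B (w(B) = (-2*B + B) + 10/B = -B + 10/B)
(M + w(-3))*J(6*(-4)) = (441 + (-1*(-3) + 10/(-3)))*(6*(-4))² = (441 + (3 + 10*(-⅓)))*(-24)² = (441 + (3 - 10/3))*576 = (441 - ⅓)*576 = (1322/3)*576 = 253824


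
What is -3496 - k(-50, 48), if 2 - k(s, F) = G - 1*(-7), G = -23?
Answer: -3514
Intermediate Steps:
k(s, F) = 18 (k(s, F) = 2 - (-23 - 1*(-7)) = 2 - (-23 + 7) = 2 - 1*(-16) = 2 + 16 = 18)
-3496 - k(-50, 48) = -3496 - 1*18 = -3496 - 18 = -3514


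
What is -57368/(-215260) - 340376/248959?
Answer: -313760946/285058055 ≈ -1.1007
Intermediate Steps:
-57368/(-215260) - 340376/248959 = -57368*(-1/215260) - 340376*1/248959 = 14342/53815 - 340376/248959 = -313760946/285058055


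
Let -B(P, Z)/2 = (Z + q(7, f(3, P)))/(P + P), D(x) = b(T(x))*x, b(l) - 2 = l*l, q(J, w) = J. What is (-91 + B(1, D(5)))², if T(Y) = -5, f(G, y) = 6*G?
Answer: 54289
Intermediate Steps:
b(l) = 2 + l² (b(l) = 2 + l*l = 2 + l²)
D(x) = 27*x (D(x) = (2 + (-5)²)*x = (2 + 25)*x = 27*x)
B(P, Z) = -(7 + Z)/P (B(P, Z) = -2*(Z + 7)/(P + P) = -2*(7 + Z)/(2*P) = -2*(7 + Z)*1/(2*P) = -(7 + Z)/P)
(-91 + B(1, D(5)))² = (-91 + (-7 - 27*5)/1)² = (-91 + 1*(-7 - 1*135))² = (-91 + 1*(-7 - 135))² = (-91 + 1*(-142))² = (-91 - 142)² = (-233)² = 54289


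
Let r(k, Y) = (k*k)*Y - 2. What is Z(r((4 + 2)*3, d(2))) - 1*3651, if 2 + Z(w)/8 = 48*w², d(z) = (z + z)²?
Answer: 10311595949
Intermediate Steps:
d(z) = 4*z² (d(z) = (2*z)² = 4*z²)
r(k, Y) = -2 + Y*k² (r(k, Y) = k²*Y - 2 = Y*k² - 2 = -2 + Y*k²)
Z(w) = -16 + 384*w² (Z(w) = -16 + 8*(48*w²) = -16 + 384*w²)
Z(r((4 + 2)*3, d(2))) - 1*3651 = (-16 + 384*(-2 + (4*2²)*((4 + 2)*3)²)²) - 1*3651 = (-16 + 384*(-2 + (4*4)*(6*3)²)²) - 3651 = (-16 + 384*(-2 + 16*18²)²) - 3651 = (-16 + 384*(-2 + 16*324)²) - 3651 = (-16 + 384*(-2 + 5184)²) - 3651 = (-16 + 384*5182²) - 3651 = (-16 + 384*26853124) - 3651 = (-16 + 10311599616) - 3651 = 10311599600 - 3651 = 10311595949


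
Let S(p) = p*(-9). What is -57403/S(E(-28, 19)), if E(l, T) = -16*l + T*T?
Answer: 57403/7281 ≈ 7.8839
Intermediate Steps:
E(l, T) = T² - 16*l (E(l, T) = -16*l + T² = T² - 16*l)
S(p) = -9*p
-57403/S(E(-28, 19)) = -57403*(-1/(9*(19² - 16*(-28)))) = -57403*(-1/(9*(361 + 448))) = -57403/((-9*809)) = -57403/(-7281) = -57403*(-1/7281) = 57403/7281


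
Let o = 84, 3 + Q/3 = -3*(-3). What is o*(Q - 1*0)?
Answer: 1512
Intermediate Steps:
Q = 18 (Q = -9 + 3*(-3*(-3)) = -9 + 3*9 = -9 + 27 = 18)
o*(Q - 1*0) = 84*(18 - 1*0) = 84*(18 + 0) = 84*18 = 1512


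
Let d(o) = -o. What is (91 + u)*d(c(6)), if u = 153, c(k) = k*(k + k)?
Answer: -17568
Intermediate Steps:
c(k) = 2*k² (c(k) = k*(2*k) = 2*k²)
(91 + u)*d(c(6)) = (91 + 153)*(-2*6²) = 244*(-2*36) = 244*(-1*72) = 244*(-72) = -17568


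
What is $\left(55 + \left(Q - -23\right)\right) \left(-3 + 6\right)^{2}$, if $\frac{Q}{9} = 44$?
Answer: $4266$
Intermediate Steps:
$Q = 396$ ($Q = 9 \cdot 44 = 396$)
$\left(55 + \left(Q - -23\right)\right) \left(-3 + 6\right)^{2} = \left(55 + \left(396 - -23\right)\right) \left(-3 + 6\right)^{2} = \left(55 + \left(396 + 23\right)\right) 3^{2} = \left(55 + 419\right) 9 = 474 \cdot 9 = 4266$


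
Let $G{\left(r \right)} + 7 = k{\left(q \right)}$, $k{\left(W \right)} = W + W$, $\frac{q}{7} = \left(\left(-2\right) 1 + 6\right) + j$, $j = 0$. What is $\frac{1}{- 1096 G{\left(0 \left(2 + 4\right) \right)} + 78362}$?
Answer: $\frac{1}{24658} \approx 4.0555 \cdot 10^{-5}$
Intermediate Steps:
$q = 28$ ($q = 7 \left(\left(\left(-2\right) 1 + 6\right) + 0\right) = 7 \left(\left(-2 + 6\right) + 0\right) = 7 \left(4 + 0\right) = 7 \cdot 4 = 28$)
$k{\left(W \right)} = 2 W$
$G{\left(r \right)} = 49$ ($G{\left(r \right)} = -7 + 2 \cdot 28 = -7 + 56 = 49$)
$\frac{1}{- 1096 G{\left(0 \left(2 + 4\right) \right)} + 78362} = \frac{1}{\left(-1096\right) 49 + 78362} = \frac{1}{-53704 + 78362} = \frac{1}{24658}$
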